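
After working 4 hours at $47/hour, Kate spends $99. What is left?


Calculate earnings:
4 x $47 = $188
Subtract spending:
$188 - $99 = $89

$89


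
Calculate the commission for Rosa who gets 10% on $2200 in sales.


Convert rate to decimal:
10% = 0.1
Multiply by sales:
$2200 x 0.1 = $220

$220


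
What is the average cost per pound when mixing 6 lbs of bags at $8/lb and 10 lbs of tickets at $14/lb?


Cost of bags:
6 x $8 = $48
Cost of tickets:
10 x $14 = $140
Total cost: $48 + $140 = $188
Total weight: 16 lbs
Average: $188 / 16 = $11.75/lb

$11.75/lb


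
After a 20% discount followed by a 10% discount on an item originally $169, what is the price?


First discount:
20% of $169 = $33.80
Price after first discount:
$169 - $33.80 = $135.20
Second discount:
10% of $135.20 = $13.52
Final price:
$135.20 - $13.52 = $121.68

$121.68


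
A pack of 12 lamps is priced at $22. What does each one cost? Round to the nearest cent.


Total cost: $22
Number of items: 12
Unit price: $22 / 12 = $1.8333... ≈ $1.83

$1.83


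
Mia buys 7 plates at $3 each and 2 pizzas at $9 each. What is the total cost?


Cost of plates:
7 x $3 = $21
Cost of pizzas:
2 x $9 = $18
Add both:
$21 + $18 = $39

$39


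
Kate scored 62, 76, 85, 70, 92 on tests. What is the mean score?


Add the scores:
62 + 76 + 85 + 70 + 92 = 385
Divide by the number of tests:
385 / 5 = 77

77


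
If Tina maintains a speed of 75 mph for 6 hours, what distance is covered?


Use the formula: distance = speed x time
Speed = 75 mph, Time = 6 hours
75 x 6 = 450 miles

450 miles


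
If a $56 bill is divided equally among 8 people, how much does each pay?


Total bill: $56
Number of people: 8
Each pays: $56 / 8 = $7

$7


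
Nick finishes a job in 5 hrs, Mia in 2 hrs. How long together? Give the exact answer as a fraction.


Nick's rate: 1/5 of the job per hour
Mia's rate: 1/2 of the job per hour
Combined rate: 1/5 + 1/2 = 7/10 per hour
Time = 1 / (7/10) = 10/7 hours (≈ 1.43 hours)

10/7 hours


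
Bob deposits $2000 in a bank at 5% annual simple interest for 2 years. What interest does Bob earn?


Use the formula I = P x R x T / 100
P x R x T = 2000 x 5 x 2 = 20000
I = 20000 / 100 = $200

$200


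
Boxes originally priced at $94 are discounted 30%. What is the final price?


Calculate the discount amount:
30% of $94 = $28.20
Subtract from original:
$94 - $28.20 = $65.80

$65.80


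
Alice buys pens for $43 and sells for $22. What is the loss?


Selling price = $22
Cost price = $43
Loss = cost price - selling price:
Loss = $43 - $22 = $21

$21


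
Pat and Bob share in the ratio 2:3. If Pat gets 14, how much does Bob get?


Find the multiplier:
14 / 2 = 7
Apply to Bob's share:
3 x 7 = 21

21


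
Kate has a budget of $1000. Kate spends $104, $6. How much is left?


Add up expenses:
$104 + $6 = $110
Subtract from budget:
$1000 - $110 = $890

$890


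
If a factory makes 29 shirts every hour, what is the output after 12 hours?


Production rate: 29 shirts per hour
Time: 12 hours
Total: 29 x 12 = 348 shirts

348 shirts


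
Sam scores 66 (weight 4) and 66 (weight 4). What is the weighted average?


Weighted sum:
4 x 66 + 4 x 66 = 528
Total weight:
4 + 4 = 8
Weighted average:
528 / 8 = 66

66


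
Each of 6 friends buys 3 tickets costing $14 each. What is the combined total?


Cost per person:
3 x $14 = $42
Group total:
6 x $42 = $252

$252


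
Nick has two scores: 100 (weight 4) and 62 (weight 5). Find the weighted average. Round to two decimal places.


Weighted sum:
4 x 100 + 5 x 62 = 710
Total weight:
4 + 5 = 9
Weighted average:
710 / 9 = 78.8888... ≈ 78.89

78.89


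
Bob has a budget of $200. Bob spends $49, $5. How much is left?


Add up expenses:
$49 + $5 = $54
Subtract from budget:
$200 - $54 = $146

$146


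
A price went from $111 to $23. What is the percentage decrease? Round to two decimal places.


Find the absolute change:
|23 - 111| = 88
Divide by original and multiply by 100:
88 / 111 x 100 = 79.2792...% ≈ 79.28%

79.28%


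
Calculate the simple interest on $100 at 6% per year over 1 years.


Use the formula I = P x R x T / 100
P x R x T = 100 x 6 x 1 = 600
I = 600 / 100 = $6

$6


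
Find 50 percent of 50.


Convert percentage to decimal:
50% = 0.5
Multiply:
50 x 0.5 = 25

25


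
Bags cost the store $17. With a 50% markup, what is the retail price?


Calculate the markup amount:
50% of $17 = $8.50
Add to cost:
$17 + $8.50 = $25.50

$25.50


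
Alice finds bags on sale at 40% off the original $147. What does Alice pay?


Calculate the discount amount:
40% of $147 = $58.80
Subtract from original:
$147 - $58.80 = $88.20

$88.20


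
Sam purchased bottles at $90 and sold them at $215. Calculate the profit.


Selling price = $215
Cost price = $90
Profit = selling price - cost price:
Profit = $215 - $90 = $125

$125


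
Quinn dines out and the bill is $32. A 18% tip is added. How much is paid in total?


Calculate the tip:
18% of $32 = $5.76
Add tip to meal cost:
$32 + $5.76 = $37.76

$37.76


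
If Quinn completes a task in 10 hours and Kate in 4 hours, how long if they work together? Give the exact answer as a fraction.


Quinn's rate: 1/10 of the job per hour
Kate's rate: 1/4 of the job per hour
Combined rate: 1/10 + 1/4 = 7/20 per hour
Time = 1 / (7/20) = 20/7 hours (≈ 2.86 hours)

20/7 hours


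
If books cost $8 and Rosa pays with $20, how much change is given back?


Start with the amount paid:
$20
Subtract the price:
$20 - $8 = $12

$12


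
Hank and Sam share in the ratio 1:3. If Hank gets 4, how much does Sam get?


Find the multiplier:
4 / 1 = 4
Apply to Sam's share:
3 x 4 = 12

12


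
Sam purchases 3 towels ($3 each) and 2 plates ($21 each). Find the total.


Cost of towels:
3 x $3 = $9
Cost of plates:
2 x $21 = $42
Add both:
$9 + $42 = $51

$51


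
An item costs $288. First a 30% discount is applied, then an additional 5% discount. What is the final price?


First discount:
30% of $288 = $86.40
Price after first discount:
$288 - $86.40 = $201.60
Second discount:
5% of $201.60 = $10.08
Final price:
$201.60 - $10.08 = $191.52

$191.52


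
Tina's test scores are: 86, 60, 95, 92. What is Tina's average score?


Add the scores:
86 + 60 + 95 + 92 = 333
Divide by the number of tests:
333 / 4 = 83.25

83.25


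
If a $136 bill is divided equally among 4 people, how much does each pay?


Total bill: $136
Number of people: 4
Each pays: $136 / 4 = $34

$34


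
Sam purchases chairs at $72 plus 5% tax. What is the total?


Calculate the tax:
5% of $72 = $3.60
Add tax to price:
$72 + $3.60 = $75.60

$75.60


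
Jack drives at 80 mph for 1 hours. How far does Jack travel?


Use the formula: distance = speed x time
Speed = 80 mph, Time = 1 hours
80 x 1 = 80 miles

80 miles


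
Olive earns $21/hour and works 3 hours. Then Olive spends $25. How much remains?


Calculate earnings:
3 x $21 = $63
Subtract spending:
$63 - $25 = $38

$38


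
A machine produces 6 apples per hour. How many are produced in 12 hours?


Production rate: 6 apples per hour
Time: 12 hours
Total: 6 x 12 = 72 apples

72 apples


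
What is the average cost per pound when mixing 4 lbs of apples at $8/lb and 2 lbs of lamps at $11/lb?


Cost of apples:
4 x $8 = $32
Cost of lamps:
2 x $11 = $22
Total cost: $32 + $22 = $54
Total weight: 6 lbs
Average: $54 / 6 = $9/lb

$9/lb


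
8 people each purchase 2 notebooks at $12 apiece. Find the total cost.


Cost per person:
2 x $12 = $24
Group total:
8 x $24 = $192

$192


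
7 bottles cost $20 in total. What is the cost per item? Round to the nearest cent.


Total cost: $20
Number of items: 7
Unit price: $20 / 7 = $2.8571... ≈ $2.86

$2.86


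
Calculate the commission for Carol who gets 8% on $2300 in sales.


Convert rate to decimal:
8% = 0.08
Multiply by sales:
$2300 x 0.08 = $184

$184


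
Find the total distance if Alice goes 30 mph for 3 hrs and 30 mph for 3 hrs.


Leg 1 distance:
30 x 3 = 90 miles
Leg 2 distance:
30 x 3 = 90 miles
Total distance:
90 + 90 = 180 miles

180 miles


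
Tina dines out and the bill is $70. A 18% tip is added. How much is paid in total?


Calculate the tip:
18% of $70 = $12.60
Add tip to meal cost:
$70 + $12.60 = $82.60

$82.60


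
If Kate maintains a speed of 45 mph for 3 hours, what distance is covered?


Use the formula: distance = speed x time
Speed = 45 mph, Time = 3 hours
45 x 3 = 135 miles

135 miles


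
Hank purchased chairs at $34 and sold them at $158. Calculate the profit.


Selling price = $158
Cost price = $34
Profit = selling price - cost price:
Profit = $158 - $34 = $124

$124


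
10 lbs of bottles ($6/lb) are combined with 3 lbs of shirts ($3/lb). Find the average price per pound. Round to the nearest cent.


Cost of bottles:
10 x $6 = $60
Cost of shirts:
3 x $3 = $9
Total cost: $60 + $9 = $69
Total weight: 13 lbs
Average: $69 / 13 = $5.3076... ≈ $5.31/lb

$5.31/lb


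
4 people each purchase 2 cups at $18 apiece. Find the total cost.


Cost per person:
2 x $18 = $36
Group total:
4 x $36 = $144

$144


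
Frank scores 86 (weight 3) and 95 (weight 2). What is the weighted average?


Weighted sum:
3 x 86 + 2 x 95 = 448
Total weight:
3 + 2 = 5
Weighted average:
448 / 5 = 89.6

89.6


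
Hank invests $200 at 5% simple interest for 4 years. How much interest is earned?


Use the formula I = P x R x T / 100
P x R x T = 200 x 5 x 4 = 4000
I = 4000 / 100 = $40

$40


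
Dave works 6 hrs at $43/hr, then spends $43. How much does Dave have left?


Calculate earnings:
6 x $43 = $258
Subtract spending:
$258 - $43 = $215

$215


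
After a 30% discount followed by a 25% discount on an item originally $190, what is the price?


First discount:
30% of $190 = $57
Price after first discount:
$190 - $57 = $133
Second discount:
25% of $133 = $33.25
Final price:
$133 - $33.25 = $99.75

$99.75


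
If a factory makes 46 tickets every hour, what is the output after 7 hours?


Production rate: 46 tickets per hour
Time: 7 hours
Total: 46 x 7 = 322 tickets

322 tickets


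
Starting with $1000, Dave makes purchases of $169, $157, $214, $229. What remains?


Add up expenses:
$169 + $157 + $214 + $229 = $769
Subtract from budget:
$1000 - $769 = $231

$231


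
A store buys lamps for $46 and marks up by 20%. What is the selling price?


Calculate the markup amount:
20% of $46 = $9.20
Add to cost:
$46 + $9.20 = $55.20

$55.20


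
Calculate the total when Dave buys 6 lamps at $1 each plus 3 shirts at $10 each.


Cost of lamps:
6 x $1 = $6
Cost of shirts:
3 x $10 = $30
Add both:
$6 + $30 = $36

$36


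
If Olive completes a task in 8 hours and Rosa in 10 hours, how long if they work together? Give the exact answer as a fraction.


Olive's rate: 1/8 of the job per hour
Rosa's rate: 1/10 of the job per hour
Combined rate: 1/8 + 1/10 = 9/40 per hour
Time = 1 / (9/40) = 40/9 hours (≈ 4.44 hours)

40/9 hours


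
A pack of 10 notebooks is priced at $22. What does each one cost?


Total cost: $22
Number of items: 10
Unit price: $22 / 10 = $2.20

$2.20


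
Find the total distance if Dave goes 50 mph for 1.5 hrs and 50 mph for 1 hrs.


Leg 1 distance:
50 x 1.5 = 75 miles
Leg 2 distance:
50 x 1 = 50 miles
Total distance:
75 + 50 = 125 miles

125 miles


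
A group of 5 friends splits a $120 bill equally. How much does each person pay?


Total bill: $120
Number of people: 5
Each pays: $120 / 5 = $24

$24


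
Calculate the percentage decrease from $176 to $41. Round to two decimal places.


Find the absolute change:
|41 - 176| = 135
Divide by original and multiply by 100:
135 / 176 x 100 = 76.7045...% ≈ 76.7%

76.7%


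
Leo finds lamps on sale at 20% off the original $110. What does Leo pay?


Calculate the discount amount:
20% of $110 = $22
Subtract from original:
$110 - $22 = $88

$88


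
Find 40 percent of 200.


Convert percentage to decimal:
40% = 0.4
Multiply:
200 x 0.4 = 80

80


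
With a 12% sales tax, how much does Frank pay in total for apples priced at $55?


Calculate the tax:
12% of $55 = $6.60
Add tax to price:
$55 + $6.60 = $61.60

$61.60


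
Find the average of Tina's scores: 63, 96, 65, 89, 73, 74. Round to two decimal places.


Add the scores:
63 + 96 + 65 + 89 + 73 + 74 = 460
Divide by the number of tests:
460 / 6 = 76.6666... ≈ 76.67

76.67


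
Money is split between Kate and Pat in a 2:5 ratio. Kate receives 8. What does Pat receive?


Find the multiplier:
8 / 2 = 4
Apply to Pat's share:
5 x 4 = 20

20


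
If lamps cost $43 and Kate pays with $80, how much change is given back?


Start with the amount paid:
$80
Subtract the price:
$80 - $43 = $37

$37


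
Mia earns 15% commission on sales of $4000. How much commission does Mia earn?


Convert rate to decimal:
15% = 0.15
Multiply by sales:
$4000 x 0.15 = $600

$600


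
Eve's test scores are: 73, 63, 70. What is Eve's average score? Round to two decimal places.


Add the scores:
73 + 63 + 70 = 206
Divide by the number of tests:
206 / 3 = 68.6666... ≈ 68.67

68.67


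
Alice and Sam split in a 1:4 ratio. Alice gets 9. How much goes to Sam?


Find the multiplier:
9 / 1 = 9
Apply to Sam's share:
4 x 9 = 36

36


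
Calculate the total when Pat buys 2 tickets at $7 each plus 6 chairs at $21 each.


Cost of tickets:
2 x $7 = $14
Cost of chairs:
6 x $21 = $126
Add both:
$14 + $126 = $140

$140


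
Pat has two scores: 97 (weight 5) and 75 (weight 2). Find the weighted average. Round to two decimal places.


Weighted sum:
5 x 97 + 2 x 75 = 635
Total weight:
5 + 2 = 7
Weighted average:
635 / 7 = 90.7142... ≈ 90.71

90.71


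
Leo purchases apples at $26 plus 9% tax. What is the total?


Calculate the tax:
9% of $26 = $2.34
Add tax to price:
$26 + $2.34 = $28.34

$28.34


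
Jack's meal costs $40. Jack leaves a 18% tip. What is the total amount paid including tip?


Calculate the tip:
18% of $40 = $7.20
Add tip to meal cost:
$40 + $7.20 = $47.20

$47.20


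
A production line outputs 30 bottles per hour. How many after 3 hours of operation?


Production rate: 30 bottles per hour
Time: 3 hours
Total: 30 x 3 = 90 bottles

90 bottles


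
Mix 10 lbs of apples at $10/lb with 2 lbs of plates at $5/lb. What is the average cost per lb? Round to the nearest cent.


Cost of apples:
10 x $10 = $100
Cost of plates:
2 x $5 = $10
Total cost: $100 + $10 = $110
Total weight: 12 lbs
Average: $110 / 12 = $9.1666... ≈ $9.17/lb

$9.17/lb


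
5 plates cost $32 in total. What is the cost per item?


Total cost: $32
Number of items: 5
Unit price: $32 / 5 = $6.40

$6.40


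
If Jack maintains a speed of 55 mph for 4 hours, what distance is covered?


Use the formula: distance = speed x time
Speed = 55 mph, Time = 4 hours
55 x 4 = 220 miles

220 miles


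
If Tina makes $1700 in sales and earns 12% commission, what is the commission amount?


Convert rate to decimal:
12% = 0.12
Multiply by sales:
$1700 x 0.12 = $204

$204


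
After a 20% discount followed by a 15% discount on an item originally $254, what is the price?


First discount:
20% of $254 = $50.80
Price after first discount:
$254 - $50.80 = $203.20
Second discount:
15% of $203.20 = $30.48
Final price:
$203.20 - $30.48 = $172.72

$172.72


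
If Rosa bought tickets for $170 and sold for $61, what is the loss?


Selling price = $61
Cost price = $170
Loss = cost price - selling price:
Loss = $170 - $61 = $109

$109


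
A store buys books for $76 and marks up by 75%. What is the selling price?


Calculate the markup amount:
75% of $76 = $57
Add to cost:
$76 + $57 = $133

$133


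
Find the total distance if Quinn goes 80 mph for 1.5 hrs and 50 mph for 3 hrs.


Leg 1 distance:
80 x 1.5 = 120 miles
Leg 2 distance:
50 x 3 = 150 miles
Total distance:
120 + 150 = 270 miles

270 miles


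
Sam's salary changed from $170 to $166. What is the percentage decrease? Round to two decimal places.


Find the absolute change:
|166 - 170| = 4
Divide by original and multiply by 100:
4 / 170 x 100 = 2.3529...% ≈ 2.35%

2.35%


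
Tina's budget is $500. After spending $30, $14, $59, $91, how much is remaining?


Add up expenses:
$30 + $14 + $59 + $91 = $194
Subtract from budget:
$500 - $194 = $306

$306


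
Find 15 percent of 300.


Convert percentage to decimal:
15% = 0.15
Multiply:
300 x 0.15 = 45

45


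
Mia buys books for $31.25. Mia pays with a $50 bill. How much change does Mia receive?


Start with the amount paid:
$50
Subtract the price:
$50 - $31.25 = $18.75

$18.75


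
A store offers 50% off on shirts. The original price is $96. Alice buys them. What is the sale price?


Calculate the discount amount:
50% of $96 = $48
Subtract from original:
$96 - $48 = $48

$48


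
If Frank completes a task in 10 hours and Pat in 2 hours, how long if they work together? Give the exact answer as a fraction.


Frank's rate: 1/10 of the job per hour
Pat's rate: 1/2 of the job per hour
Combined rate: 1/10 + 1/2 = 3/5 per hour
Time = 1 / (3/5) = 5/3 hours (≈ 1.67 hours)

5/3 hours


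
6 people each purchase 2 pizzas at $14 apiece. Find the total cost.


Cost per person:
2 x $14 = $28
Group total:
6 x $28 = $168

$168


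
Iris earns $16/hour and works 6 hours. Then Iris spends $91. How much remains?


Calculate earnings:
6 x $16 = $96
Subtract spending:
$96 - $91 = $5

$5


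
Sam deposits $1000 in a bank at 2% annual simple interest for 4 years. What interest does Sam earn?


Use the formula I = P x R x T / 100
P x R x T = 1000 x 2 x 4 = 8000
I = 8000 / 100 = $80

$80


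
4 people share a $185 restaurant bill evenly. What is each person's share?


Total bill: $185
Number of people: 4
Each pays: $185 / 4 = $46.25

$46.25


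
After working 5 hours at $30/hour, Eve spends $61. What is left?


Calculate earnings:
5 x $30 = $150
Subtract spending:
$150 - $61 = $89

$89


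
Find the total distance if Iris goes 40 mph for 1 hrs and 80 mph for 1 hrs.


Leg 1 distance:
40 x 1 = 40 miles
Leg 2 distance:
80 x 1 = 80 miles
Total distance:
40 + 80 = 120 miles

120 miles


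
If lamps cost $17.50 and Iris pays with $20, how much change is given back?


Start with the amount paid:
$20
Subtract the price:
$20 - $17.50 = $2.50

$2.50


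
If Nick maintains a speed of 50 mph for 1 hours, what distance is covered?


Use the formula: distance = speed x time
Speed = 50 mph, Time = 1 hours
50 x 1 = 50 miles

50 miles


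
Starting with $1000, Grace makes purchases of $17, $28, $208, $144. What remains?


Add up expenses:
$17 + $28 + $208 + $144 = $397
Subtract from budget:
$1000 - $397 = $603

$603


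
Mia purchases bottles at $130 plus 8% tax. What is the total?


Calculate the tax:
8% of $130 = $10.40
Add tax to price:
$130 + $10.40 = $140.40

$140.40


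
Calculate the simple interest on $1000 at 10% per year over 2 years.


Use the formula I = P x R x T / 100
P x R x T = 1000 x 10 x 2 = 20000
I = 20000 / 100 = $200

$200


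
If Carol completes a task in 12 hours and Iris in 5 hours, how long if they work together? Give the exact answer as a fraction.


Carol's rate: 1/12 of the job per hour
Iris's rate: 1/5 of the job per hour
Combined rate: 1/12 + 1/5 = 17/60 per hour
Time = 1 / (17/60) = 60/17 hours (≈ 3.53 hours)

60/17 hours


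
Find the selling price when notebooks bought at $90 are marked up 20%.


Calculate the markup amount:
20% of $90 = $18
Add to cost:
$90 + $18 = $108

$108


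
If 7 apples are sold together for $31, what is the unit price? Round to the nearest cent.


Total cost: $31
Number of items: 7
Unit price: $31 / 7 = $4.4285... ≈ $4.43

$4.43


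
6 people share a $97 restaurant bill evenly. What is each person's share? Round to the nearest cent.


Total bill: $97
Number of people: 6
Each pays: $97 / 6 = $16.1666... ≈ $16.17

$16.17


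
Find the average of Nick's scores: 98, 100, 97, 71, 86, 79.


Add the scores:
98 + 100 + 97 + 71 + 86 + 79 = 531
Divide by the number of tests:
531 / 6 = 88.5

88.5


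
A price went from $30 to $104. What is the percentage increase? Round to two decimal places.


Find the absolute change:
|104 - 30| = 74
Divide by original and multiply by 100:
74 / 30 x 100 = 246.6666...% ≈ 246.67%

246.67%


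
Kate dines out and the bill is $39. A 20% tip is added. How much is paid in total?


Calculate the tip:
20% of $39 = $7.80
Add tip to meal cost:
$39 + $7.80 = $46.80

$46.80


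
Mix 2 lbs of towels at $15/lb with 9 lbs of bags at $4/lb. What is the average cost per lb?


Cost of towels:
2 x $15 = $30
Cost of bags:
9 x $4 = $36
Total cost: $30 + $36 = $66
Total weight: 11 lbs
Average: $66 / 11 = $6/lb

$6/lb


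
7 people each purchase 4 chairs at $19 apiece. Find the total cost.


Cost per person:
4 x $19 = $76
Group total:
7 x $76 = $532

$532


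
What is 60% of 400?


Convert percentage to decimal:
60% = 0.6
Multiply:
400 x 0.6 = 240

240


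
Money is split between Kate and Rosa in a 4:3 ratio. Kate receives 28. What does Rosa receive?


Find the multiplier:
28 / 4 = 7
Apply to Rosa's share:
3 x 7 = 21

21


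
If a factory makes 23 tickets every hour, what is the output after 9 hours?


Production rate: 23 tickets per hour
Time: 9 hours
Total: 23 x 9 = 207 tickets

207 tickets


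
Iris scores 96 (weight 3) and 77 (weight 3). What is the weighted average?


Weighted sum:
3 x 96 + 3 x 77 = 519
Total weight:
3 + 3 = 6
Weighted average:
519 / 6 = 86.5

86.5


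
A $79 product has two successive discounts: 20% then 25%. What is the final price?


First discount:
20% of $79 = $15.80
Price after first discount:
$79 - $15.80 = $63.20
Second discount:
25% of $63.20 = $15.80
Final price:
$63.20 - $15.80 = $47.40

$47.40


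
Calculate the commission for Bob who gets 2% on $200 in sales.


Convert rate to decimal:
2% = 0.02
Multiply by sales:
$200 x 0.02 = $4

$4


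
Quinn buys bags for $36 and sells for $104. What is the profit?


Selling price = $104
Cost price = $36
Profit = selling price - cost price:
Profit = $104 - $36 = $68

$68


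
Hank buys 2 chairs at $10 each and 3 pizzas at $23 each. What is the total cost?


Cost of chairs:
2 x $10 = $20
Cost of pizzas:
3 x $23 = $69
Add both:
$20 + $69 = $89

$89


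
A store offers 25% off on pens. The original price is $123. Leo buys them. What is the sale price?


Calculate the discount amount:
25% of $123 = $30.75
Subtract from original:
$123 - $30.75 = $92.25

$92.25


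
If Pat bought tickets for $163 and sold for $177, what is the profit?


Selling price = $177
Cost price = $163
Profit = selling price - cost price:
Profit = $177 - $163 = $14

$14


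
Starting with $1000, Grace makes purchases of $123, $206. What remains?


Add up expenses:
$123 + $206 = $329
Subtract from budget:
$1000 - $329 = $671

$671


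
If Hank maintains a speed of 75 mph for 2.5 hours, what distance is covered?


Use the formula: distance = speed x time
Speed = 75 mph, Time = 2.5 hours
75 x 2.5 = 187.5 miles

187.5 miles


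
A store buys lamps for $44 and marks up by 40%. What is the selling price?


Calculate the markup amount:
40% of $44 = $17.60
Add to cost:
$44 + $17.60 = $61.60

$61.60


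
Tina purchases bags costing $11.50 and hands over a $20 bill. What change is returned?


Start with the amount paid:
$20
Subtract the price:
$20 - $11.50 = $8.50

$8.50


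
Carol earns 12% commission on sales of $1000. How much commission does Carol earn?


Convert rate to decimal:
12% = 0.12
Multiply by sales:
$1000 x 0.12 = $120

$120


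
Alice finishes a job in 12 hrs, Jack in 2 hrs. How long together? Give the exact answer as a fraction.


Alice's rate: 1/12 of the job per hour
Jack's rate: 1/2 of the job per hour
Combined rate: 1/12 + 1/2 = 7/12 per hour
Time = 1 / (7/12) = 12/7 hours (≈ 1.71 hours)

12/7 hours


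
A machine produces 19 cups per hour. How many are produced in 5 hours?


Production rate: 19 cups per hour
Time: 5 hours
Total: 19 x 5 = 95 cups

95 cups


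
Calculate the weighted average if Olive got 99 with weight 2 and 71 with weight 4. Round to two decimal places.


Weighted sum:
2 x 99 + 4 x 71 = 482
Total weight:
2 + 4 = 6
Weighted average:
482 / 6 = 80.3333... ≈ 80.33

80.33


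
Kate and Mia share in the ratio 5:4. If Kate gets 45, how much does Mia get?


Find the multiplier:
45 / 5 = 9
Apply to Mia's share:
4 x 9 = 36

36


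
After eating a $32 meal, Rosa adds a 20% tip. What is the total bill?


Calculate the tip:
20% of $32 = $6.40
Add tip to meal cost:
$32 + $6.40 = $38.40

$38.40


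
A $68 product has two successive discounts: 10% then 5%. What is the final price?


First discount:
10% of $68 = $6.80
Price after first discount:
$68 - $6.80 = $61.20
Second discount:
5% of $61.20 = $3.06
Final price:
$61.20 - $3.06 = $58.14

$58.14


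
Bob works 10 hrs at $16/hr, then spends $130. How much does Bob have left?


Calculate earnings:
10 x $16 = $160
Subtract spending:
$160 - $130 = $30

$30


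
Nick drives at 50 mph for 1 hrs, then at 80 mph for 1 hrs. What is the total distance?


Leg 1 distance:
50 x 1 = 50 miles
Leg 2 distance:
80 x 1 = 80 miles
Total distance:
50 + 80 = 130 miles

130 miles


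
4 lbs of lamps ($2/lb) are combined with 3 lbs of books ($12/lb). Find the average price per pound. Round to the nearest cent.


Cost of lamps:
4 x $2 = $8
Cost of books:
3 x $12 = $36
Total cost: $8 + $36 = $44
Total weight: 7 lbs
Average: $44 / 7 = $6.2857... ≈ $6.29/lb

$6.29/lb


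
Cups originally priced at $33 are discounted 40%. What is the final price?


Calculate the discount amount:
40% of $33 = $13.20
Subtract from original:
$33 - $13.20 = $19.80

$19.80


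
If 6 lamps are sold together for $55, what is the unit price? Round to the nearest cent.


Total cost: $55
Number of items: 6
Unit price: $55 / 6 = $9.1666... ≈ $9.17

$9.17


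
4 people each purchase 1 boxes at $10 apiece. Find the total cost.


Cost per person:
1 x $10 = $10
Group total:
4 x $10 = $40

$40


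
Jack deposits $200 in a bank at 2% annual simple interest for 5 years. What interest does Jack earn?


Use the formula I = P x R x T / 100
P x R x T = 200 x 2 x 5 = 2000
I = 2000 / 100 = $20

$20


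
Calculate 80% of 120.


Convert percentage to decimal:
80% = 0.8
Multiply:
120 x 0.8 = 96

96


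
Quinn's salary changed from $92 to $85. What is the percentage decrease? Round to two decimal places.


Find the absolute change:
|85 - 92| = 7
Divide by original and multiply by 100:
7 / 92 x 100 = 7.6086...% ≈ 7.61%

7.61%


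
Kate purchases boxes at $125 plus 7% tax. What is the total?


Calculate the tax:
7% of $125 = $8.75
Add tax to price:
$125 + $8.75 = $133.75

$133.75


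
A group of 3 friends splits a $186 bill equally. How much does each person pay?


Total bill: $186
Number of people: 3
Each pays: $186 / 3 = $62

$62


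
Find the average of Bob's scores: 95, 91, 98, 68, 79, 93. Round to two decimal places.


Add the scores:
95 + 91 + 98 + 68 + 79 + 93 = 524
Divide by the number of tests:
524 / 6 = 87.3333... ≈ 87.33

87.33


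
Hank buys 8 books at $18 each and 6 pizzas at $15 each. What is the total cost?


Cost of books:
8 x $18 = $144
Cost of pizzas:
6 x $15 = $90
Add both:
$144 + $90 = $234

$234


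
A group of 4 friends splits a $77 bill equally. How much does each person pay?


Total bill: $77
Number of people: 4
Each pays: $77 / 4 = $19.25

$19.25


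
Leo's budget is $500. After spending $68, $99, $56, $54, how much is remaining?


Add up expenses:
$68 + $99 + $56 + $54 = $277
Subtract from budget:
$500 - $277 = $223

$223


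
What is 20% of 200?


Convert percentage to decimal:
20% = 0.2
Multiply:
200 x 0.2 = 40

40


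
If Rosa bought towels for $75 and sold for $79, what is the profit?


Selling price = $79
Cost price = $75
Profit = selling price - cost price:
Profit = $79 - $75 = $4

$4


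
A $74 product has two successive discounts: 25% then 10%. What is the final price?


First discount:
25% of $74 = $18.50
Price after first discount:
$74 - $18.50 = $55.50
Second discount:
10% of $55.50 = $5.55
Final price:
$55.50 - $5.55 = $49.95

$49.95


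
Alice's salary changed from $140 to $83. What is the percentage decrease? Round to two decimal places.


Find the absolute change:
|83 - 140| = 57
Divide by original and multiply by 100:
57 / 140 x 100 = 40.7142...% ≈ 40.71%

40.71%


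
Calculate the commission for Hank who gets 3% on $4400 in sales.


Convert rate to decimal:
3% = 0.03
Multiply by sales:
$4400 x 0.03 = $132

$132


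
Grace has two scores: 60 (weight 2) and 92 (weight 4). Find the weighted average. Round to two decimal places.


Weighted sum:
2 x 60 + 4 x 92 = 488
Total weight:
2 + 4 = 6
Weighted average:
488 / 6 = 81.3333... ≈ 81.33

81.33


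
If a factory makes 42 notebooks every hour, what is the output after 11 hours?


Production rate: 42 notebooks per hour
Time: 11 hours
Total: 42 x 11 = 462 notebooks

462 notebooks


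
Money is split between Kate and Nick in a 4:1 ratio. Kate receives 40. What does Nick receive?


Find the multiplier:
40 / 4 = 10
Apply to Nick's share:
1 x 10 = 10

10


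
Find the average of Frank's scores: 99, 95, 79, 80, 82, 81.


Add the scores:
99 + 95 + 79 + 80 + 82 + 81 = 516
Divide by the number of tests:
516 / 6 = 86

86


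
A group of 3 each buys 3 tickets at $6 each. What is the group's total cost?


Cost per person:
3 x $6 = $18
Group total:
3 x $18 = $54

$54


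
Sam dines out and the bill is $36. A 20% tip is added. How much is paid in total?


Calculate the tip:
20% of $36 = $7.20
Add tip to meal cost:
$36 + $7.20 = $43.20

$43.20


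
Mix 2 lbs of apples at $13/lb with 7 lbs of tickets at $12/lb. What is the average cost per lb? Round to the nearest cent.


Cost of apples:
2 x $13 = $26
Cost of tickets:
7 x $12 = $84
Total cost: $26 + $84 = $110
Total weight: 9 lbs
Average: $110 / 9 = $12.2222... ≈ $12.22/lb

$12.22/lb


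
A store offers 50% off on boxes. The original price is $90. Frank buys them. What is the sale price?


Calculate the discount amount:
50% of $90 = $45
Subtract from original:
$90 - $45 = $45

$45


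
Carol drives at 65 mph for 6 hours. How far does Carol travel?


Use the formula: distance = speed x time
Speed = 65 mph, Time = 6 hours
65 x 6 = 390 miles

390 miles


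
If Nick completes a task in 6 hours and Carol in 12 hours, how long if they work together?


Nick's rate: 1/6 of the job per hour
Carol's rate: 1/12 of the job per hour
Combined rate: 1/6 + 1/12 = 1/4 per hour
Time = 1 / (1/4) = 4 hours

4 hours


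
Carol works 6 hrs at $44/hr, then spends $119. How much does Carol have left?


Calculate earnings:
6 x $44 = $264
Subtract spending:
$264 - $119 = $145

$145


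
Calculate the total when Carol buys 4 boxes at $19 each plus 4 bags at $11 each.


Cost of boxes:
4 x $19 = $76
Cost of bags:
4 x $11 = $44
Add both:
$76 + $44 = $120

$120


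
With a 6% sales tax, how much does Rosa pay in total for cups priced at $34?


Calculate the tax:
6% of $34 = $2.04
Add tax to price:
$34 + $2.04 = $36.04

$36.04


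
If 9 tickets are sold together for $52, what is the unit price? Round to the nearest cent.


Total cost: $52
Number of items: 9
Unit price: $52 / 9 = $5.7777... ≈ $5.78

$5.78


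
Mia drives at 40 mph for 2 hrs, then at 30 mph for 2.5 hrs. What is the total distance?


Leg 1 distance:
40 x 2 = 80 miles
Leg 2 distance:
30 x 2.5 = 75 miles
Total distance:
80 + 75 = 155 miles

155 miles


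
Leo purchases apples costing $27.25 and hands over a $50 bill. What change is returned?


Start with the amount paid:
$50
Subtract the price:
$50 - $27.25 = $22.75

$22.75


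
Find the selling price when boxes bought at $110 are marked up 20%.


Calculate the markup amount:
20% of $110 = $22
Add to cost:
$110 + $22 = $132

$132


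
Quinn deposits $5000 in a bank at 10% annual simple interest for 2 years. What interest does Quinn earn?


Use the formula I = P x R x T / 100
P x R x T = 5000 x 10 x 2 = 100000
I = 100000 / 100 = $1000

$1000


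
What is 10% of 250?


Convert percentage to decimal:
10% = 0.1
Multiply:
250 x 0.1 = 25

25


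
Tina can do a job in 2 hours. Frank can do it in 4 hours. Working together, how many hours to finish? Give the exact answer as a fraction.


Tina's rate: 1/2 of the job per hour
Frank's rate: 1/4 of the job per hour
Combined rate: 1/2 + 1/4 = 3/4 per hour
Time = 1 / (3/4) = 4/3 hours (≈ 1.33 hours)

4/3 hours


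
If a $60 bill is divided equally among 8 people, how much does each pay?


Total bill: $60
Number of people: 8
Each pays: $60 / 8 = $7.50

$7.50


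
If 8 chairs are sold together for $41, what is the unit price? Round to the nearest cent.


Total cost: $41
Number of items: 8
Unit price: $41 / 8 = $5.125 ≈ $5.13

$5.13


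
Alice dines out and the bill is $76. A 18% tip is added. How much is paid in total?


Calculate the tip:
18% of $76 = $13.68
Add tip to meal cost:
$76 + $13.68 = $89.68

$89.68


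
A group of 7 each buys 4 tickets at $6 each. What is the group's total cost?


Cost per person:
4 x $6 = $24
Group total:
7 x $24 = $168

$168


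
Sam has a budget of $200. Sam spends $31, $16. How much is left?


Add up expenses:
$31 + $16 = $47
Subtract from budget:
$200 - $47 = $153

$153


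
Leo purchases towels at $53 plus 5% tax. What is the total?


Calculate the tax:
5% of $53 = $2.65
Add tax to price:
$53 + $2.65 = $55.65

$55.65


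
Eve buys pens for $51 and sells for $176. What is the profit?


Selling price = $176
Cost price = $51
Profit = selling price - cost price:
Profit = $176 - $51 = $125

$125


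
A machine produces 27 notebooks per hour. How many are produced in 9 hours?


Production rate: 27 notebooks per hour
Time: 9 hours
Total: 27 x 9 = 243 notebooks

243 notebooks


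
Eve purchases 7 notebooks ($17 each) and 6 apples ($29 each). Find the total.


Cost of notebooks:
7 x $17 = $119
Cost of apples:
6 x $29 = $174
Add both:
$119 + $174 = $293

$293


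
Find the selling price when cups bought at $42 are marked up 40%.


Calculate the markup amount:
40% of $42 = $16.80
Add to cost:
$42 + $16.80 = $58.80

$58.80


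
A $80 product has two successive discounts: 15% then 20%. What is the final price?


First discount:
15% of $80 = $12
Price after first discount:
$80 - $12 = $68
Second discount:
20% of $68 = $13.60
Final price:
$68 - $13.60 = $54.40

$54.40


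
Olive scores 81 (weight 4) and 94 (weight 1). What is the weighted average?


Weighted sum:
4 x 81 + 1 x 94 = 418
Total weight:
4 + 1 = 5
Weighted average:
418 / 5 = 83.6

83.6


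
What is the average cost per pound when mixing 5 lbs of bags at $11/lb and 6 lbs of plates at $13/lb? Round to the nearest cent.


Cost of bags:
5 x $11 = $55
Cost of plates:
6 x $13 = $78
Total cost: $55 + $78 = $133
Total weight: 11 lbs
Average: $133 / 11 = $12.0909... ≈ $12.09/lb

$12.09/lb


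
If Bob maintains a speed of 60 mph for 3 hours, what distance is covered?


Use the formula: distance = speed x time
Speed = 60 mph, Time = 3 hours
60 x 3 = 180 miles

180 miles


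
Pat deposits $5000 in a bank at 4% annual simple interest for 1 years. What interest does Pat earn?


Use the formula I = P x R x T / 100
P x R x T = 5000 x 4 x 1 = 20000
I = 20000 / 100 = $200

$200


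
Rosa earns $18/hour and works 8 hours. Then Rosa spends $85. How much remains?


Calculate earnings:
8 x $18 = $144
Subtract spending:
$144 - $85 = $59

$59


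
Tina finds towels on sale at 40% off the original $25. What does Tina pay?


Calculate the discount amount:
40% of $25 = $10
Subtract from original:
$25 - $10 = $15

$15


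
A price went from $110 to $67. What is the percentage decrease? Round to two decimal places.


Find the absolute change:
|67 - 110| = 43
Divide by original and multiply by 100:
43 / 110 x 100 = 39.0909...% ≈ 39.09%

39.09%


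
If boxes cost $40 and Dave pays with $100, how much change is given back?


Start with the amount paid:
$100
Subtract the price:
$100 - $40 = $60

$60


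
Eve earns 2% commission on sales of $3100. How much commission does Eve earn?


Convert rate to decimal:
2% = 0.02
Multiply by sales:
$3100 x 0.02 = $62

$62


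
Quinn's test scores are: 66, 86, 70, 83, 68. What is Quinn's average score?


Add the scores:
66 + 86 + 70 + 83 + 68 = 373
Divide by the number of tests:
373 / 5 = 74.6

74.6


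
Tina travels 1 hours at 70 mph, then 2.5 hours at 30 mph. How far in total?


Leg 1 distance:
70 x 1 = 70 miles
Leg 2 distance:
30 x 2.5 = 75 miles
Total distance:
70 + 75 = 145 miles

145 miles


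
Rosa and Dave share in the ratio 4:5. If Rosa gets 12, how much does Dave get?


Find the multiplier:
12 / 4 = 3
Apply to Dave's share:
5 x 3 = 15

15


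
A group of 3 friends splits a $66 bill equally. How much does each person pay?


Total bill: $66
Number of people: 3
Each pays: $66 / 3 = $22

$22


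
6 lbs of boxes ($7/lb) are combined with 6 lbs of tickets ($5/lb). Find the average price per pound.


Cost of boxes:
6 x $7 = $42
Cost of tickets:
6 x $5 = $30
Total cost: $42 + $30 = $72
Total weight: 12 lbs
Average: $72 / 12 = $6/lb

$6/lb


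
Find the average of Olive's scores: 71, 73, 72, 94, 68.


Add the scores:
71 + 73 + 72 + 94 + 68 = 378
Divide by the number of tests:
378 / 5 = 75.6

75.6


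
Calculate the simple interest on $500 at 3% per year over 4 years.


Use the formula I = P x R x T / 100
P x R x T = 500 x 3 x 4 = 6000
I = 6000 / 100 = $60

$60


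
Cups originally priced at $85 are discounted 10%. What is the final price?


Calculate the discount amount:
10% of $85 = $8.50
Subtract from original:
$85 - $8.50 = $76.50

$76.50


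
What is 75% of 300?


Convert percentage to decimal:
75% = 0.75
Multiply:
300 x 0.75 = 225

225


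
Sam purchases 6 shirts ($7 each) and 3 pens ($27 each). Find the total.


Cost of shirts:
6 x $7 = $42
Cost of pens:
3 x $27 = $81
Add both:
$42 + $81 = $123

$123


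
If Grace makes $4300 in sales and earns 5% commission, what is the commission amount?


Convert rate to decimal:
5% = 0.05
Multiply by sales:
$4300 x 0.05 = $215

$215


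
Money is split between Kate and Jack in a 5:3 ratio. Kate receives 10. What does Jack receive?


Find the multiplier:
10 / 5 = 2
Apply to Jack's share:
3 x 2 = 6

6


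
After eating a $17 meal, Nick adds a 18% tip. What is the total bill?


Calculate the tip:
18% of $17 = $3.06
Add tip to meal cost:
$17 + $3.06 = $20.06

$20.06


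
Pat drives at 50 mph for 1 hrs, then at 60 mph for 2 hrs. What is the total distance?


Leg 1 distance:
50 x 1 = 50 miles
Leg 2 distance:
60 x 2 = 120 miles
Total distance:
50 + 120 = 170 miles

170 miles


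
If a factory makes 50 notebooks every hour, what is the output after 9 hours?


Production rate: 50 notebooks per hour
Time: 9 hours
Total: 50 x 9 = 450 notebooks

450 notebooks


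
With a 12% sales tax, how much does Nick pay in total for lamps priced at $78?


Calculate the tax:
12% of $78 = $9.36
Add tax to price:
$78 + $9.36 = $87.36

$87.36
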